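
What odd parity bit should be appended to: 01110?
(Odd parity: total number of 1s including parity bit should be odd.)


Number of 1s in data: 3
Parity bit: 0

0


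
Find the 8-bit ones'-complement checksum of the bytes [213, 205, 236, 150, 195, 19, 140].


Sum = 1158 mod 256 = 134
Complement = 121

121


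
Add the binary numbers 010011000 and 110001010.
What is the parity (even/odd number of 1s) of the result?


010011000 = 152
110001010 = 394
Sum = 546 = 1000100010
1s count = 3

odd parity (3 ones in 1000100010)


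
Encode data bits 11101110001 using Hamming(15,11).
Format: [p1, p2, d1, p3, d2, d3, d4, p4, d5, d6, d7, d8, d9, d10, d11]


Parity bits: p1=1, p2=1, p3=1, p4=0

111111001110001


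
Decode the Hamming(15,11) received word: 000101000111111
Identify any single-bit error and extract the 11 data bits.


Syndrome = 3: error at position 3

Data: 10100111111 (corrected bit 3)


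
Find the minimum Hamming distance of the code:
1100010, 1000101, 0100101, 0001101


Comparing all pairs, minimum distance: 2
Can detect 1 errors, correct 0 errors

2


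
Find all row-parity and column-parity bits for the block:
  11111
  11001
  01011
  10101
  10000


Row parities: 11111
Column parities: 01000

Row P: 11111, Col P: 01000, Corner: 1


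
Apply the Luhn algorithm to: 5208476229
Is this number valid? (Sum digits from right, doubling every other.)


Luhn sum = 44
44 mod 10 = 4

Invalid (Luhn sum mod 10 = 4)


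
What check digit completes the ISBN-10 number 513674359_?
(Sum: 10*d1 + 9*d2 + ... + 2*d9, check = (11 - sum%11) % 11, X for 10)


Weighted sum: 232
232 mod 11 = 1

Check digit: X


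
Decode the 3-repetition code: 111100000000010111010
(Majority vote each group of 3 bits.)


Groups: 111, 100, 000, 000, 010, 111, 010
Majority votes: 1000010

1000010


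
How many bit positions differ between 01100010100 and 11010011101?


XOR: 10110001001
Count of 1s: 5

5


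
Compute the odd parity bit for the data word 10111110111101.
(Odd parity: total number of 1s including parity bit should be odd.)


Number of 1s in data: 11
Parity bit: 0

0


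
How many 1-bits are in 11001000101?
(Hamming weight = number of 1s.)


Counting 1s in 11001000101

5


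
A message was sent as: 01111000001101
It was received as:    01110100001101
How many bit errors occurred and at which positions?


XOR: 00001100000000

2 error(s) at position(s): 4, 5


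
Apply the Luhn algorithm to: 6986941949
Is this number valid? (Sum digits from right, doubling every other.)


Luhn sum = 66
66 mod 10 = 6

Invalid (Luhn sum mod 10 = 6)


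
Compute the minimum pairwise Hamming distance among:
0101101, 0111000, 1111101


Comparing all pairs, minimum distance: 2
Can detect 1 errors, correct 0 errors

2


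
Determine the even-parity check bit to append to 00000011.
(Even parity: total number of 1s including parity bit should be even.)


Number of 1s in data: 2
Parity bit: 0

0


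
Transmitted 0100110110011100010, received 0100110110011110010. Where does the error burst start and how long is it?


XOR: 0000000000000010000

Burst at position 14, length 1


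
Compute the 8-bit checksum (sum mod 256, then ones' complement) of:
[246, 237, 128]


Sum = 611 mod 256 = 99
Complement = 156

156


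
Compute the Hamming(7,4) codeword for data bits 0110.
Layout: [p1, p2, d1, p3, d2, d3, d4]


Parity bits: p1=1, p2=1, p3=0

1100110


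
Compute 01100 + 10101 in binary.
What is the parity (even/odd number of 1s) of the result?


01100 = 12
10101 = 21
Sum = 33 = 100001
1s count = 2

even parity (2 ones in 100001)


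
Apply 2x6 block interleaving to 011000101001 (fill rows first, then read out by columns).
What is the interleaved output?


Matrix:
  011000
  101001
Read columns: 011011000001

011011000001


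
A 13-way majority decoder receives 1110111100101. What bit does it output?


Ones: 9 out of 13
Threshold: 7

1 (9/13 voted 1)


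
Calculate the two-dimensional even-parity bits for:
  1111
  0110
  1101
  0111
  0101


Row parities: 00110
Column parities: 0110

Row P: 00110, Col P: 0110, Corner: 0


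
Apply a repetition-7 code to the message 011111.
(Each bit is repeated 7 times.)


Each bit -> 7 copies

000000011111111111111111111111111111111111


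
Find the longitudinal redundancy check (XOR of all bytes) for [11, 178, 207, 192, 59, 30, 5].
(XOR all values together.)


XOR chain: 11 ^ 178 ^ 207 ^ 192 ^ 59 ^ 30 ^ 5 = 150

150


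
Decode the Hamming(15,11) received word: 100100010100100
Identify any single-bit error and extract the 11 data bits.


Syndrome = 10: error at position 10

Data: 00000000100 (corrected bit 10)


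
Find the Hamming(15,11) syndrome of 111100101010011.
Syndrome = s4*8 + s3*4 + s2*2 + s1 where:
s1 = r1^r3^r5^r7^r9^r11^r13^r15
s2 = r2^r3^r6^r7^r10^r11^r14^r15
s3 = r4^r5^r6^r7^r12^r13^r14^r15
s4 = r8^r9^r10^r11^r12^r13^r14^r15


s1=0, s2=0, s3=0, s4=0

Syndrome = 0 (no error)


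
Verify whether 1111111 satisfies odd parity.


Number of 1s: 7

Yes, parity is correct (7 ones)


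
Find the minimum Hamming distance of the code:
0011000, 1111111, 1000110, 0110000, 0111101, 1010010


Comparing all pairs, minimum distance: 2
Can detect 1 errors, correct 0 errors

2


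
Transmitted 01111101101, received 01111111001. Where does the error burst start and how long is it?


XOR: 00000010100

Burst at position 6, length 3


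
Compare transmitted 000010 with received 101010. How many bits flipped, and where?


XOR: 101000

2 error(s) at position(s): 0, 2


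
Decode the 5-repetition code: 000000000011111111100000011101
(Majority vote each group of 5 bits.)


Groups: 00000, 00000, 11111, 11110, 00000, 11101
Majority votes: 001101

001101


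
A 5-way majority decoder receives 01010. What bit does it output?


Ones: 2 out of 5
Threshold: 3

0 (2/5 voted 1)


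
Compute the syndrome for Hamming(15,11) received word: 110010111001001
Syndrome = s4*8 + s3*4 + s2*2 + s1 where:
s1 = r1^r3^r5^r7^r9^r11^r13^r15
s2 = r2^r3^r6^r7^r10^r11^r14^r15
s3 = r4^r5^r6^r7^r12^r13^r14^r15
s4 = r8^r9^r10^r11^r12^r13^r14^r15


s1=1, s2=1, s3=0, s4=0

Syndrome = 3 (error at position 3)


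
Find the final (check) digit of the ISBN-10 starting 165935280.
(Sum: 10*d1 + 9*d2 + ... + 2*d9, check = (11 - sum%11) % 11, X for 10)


Weighted sum: 242
242 mod 11 = 0

Check digit: 0


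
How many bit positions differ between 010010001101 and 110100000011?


XOR: 100110001110
Count of 1s: 6

6


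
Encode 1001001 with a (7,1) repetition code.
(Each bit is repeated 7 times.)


Each bit -> 7 copies

1111111000000000000001111111000000000000001111111


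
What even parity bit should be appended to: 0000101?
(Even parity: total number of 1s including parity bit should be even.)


Number of 1s in data: 2
Parity bit: 0

0


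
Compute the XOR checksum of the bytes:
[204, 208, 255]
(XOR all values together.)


XOR chain: 204 ^ 208 ^ 255 = 227

227


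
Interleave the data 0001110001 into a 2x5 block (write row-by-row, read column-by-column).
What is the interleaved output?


Matrix:
  00011
  10001
Read columns: 0100001011

0100001011


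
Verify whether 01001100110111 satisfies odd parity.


Number of 1s: 8

No, parity error (8 ones)


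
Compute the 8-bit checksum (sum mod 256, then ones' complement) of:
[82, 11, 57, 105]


Sum = 255 mod 256 = 255
Complement = 0

0


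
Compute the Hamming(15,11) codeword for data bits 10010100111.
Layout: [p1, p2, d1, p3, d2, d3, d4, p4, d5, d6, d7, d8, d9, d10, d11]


Parity bits: p1=0, p2=1, p3=0, p4=0

011000100100111


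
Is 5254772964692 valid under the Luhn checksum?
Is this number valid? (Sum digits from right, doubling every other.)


Luhn sum = 76
76 mod 10 = 6

Invalid (Luhn sum mod 10 = 6)


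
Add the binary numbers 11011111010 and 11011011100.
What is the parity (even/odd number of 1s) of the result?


11011111010 = 1786
11011011100 = 1756
Sum = 3542 = 110111010110
1s count = 8

even parity (8 ones in 110111010110)


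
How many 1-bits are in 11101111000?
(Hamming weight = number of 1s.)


Counting 1s in 11101111000

7


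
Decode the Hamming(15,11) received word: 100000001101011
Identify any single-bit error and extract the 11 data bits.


Syndrome = 15: error at position 15

Data: 00001101010 (corrected bit 15)


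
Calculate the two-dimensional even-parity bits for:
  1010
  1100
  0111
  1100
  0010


Row parities: 00101
Column parities: 1111

Row P: 00101, Col P: 1111, Corner: 0


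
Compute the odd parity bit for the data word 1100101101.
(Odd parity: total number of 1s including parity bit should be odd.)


Number of 1s in data: 6
Parity bit: 1

1


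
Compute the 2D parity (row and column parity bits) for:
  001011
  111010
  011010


Row parities: 101
Column parities: 101011

Row P: 101, Col P: 101011, Corner: 0


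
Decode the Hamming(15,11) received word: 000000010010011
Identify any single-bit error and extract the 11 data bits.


Syndrome = 2: error at position 2

Data: 00000010011 (corrected bit 2)


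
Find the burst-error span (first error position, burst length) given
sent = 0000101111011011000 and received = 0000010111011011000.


XOR: 0000111000000000000

Burst at position 4, length 3


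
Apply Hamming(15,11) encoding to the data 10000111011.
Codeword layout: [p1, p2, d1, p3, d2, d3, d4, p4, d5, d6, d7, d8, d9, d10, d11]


Parity bits: p1=1, p2=1, p3=1, p4=1

111100010111011


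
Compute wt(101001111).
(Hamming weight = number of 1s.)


Counting 1s in 101001111

6


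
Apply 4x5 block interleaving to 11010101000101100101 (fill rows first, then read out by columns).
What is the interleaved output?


Matrix:
  11010
  10100
  01011
  00101
Read columns: 11001010010110100011

11001010010110100011


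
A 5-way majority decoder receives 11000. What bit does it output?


Ones: 2 out of 5
Threshold: 3

0 (2/5 voted 1)


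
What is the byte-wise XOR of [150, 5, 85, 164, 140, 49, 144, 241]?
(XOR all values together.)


XOR chain: 150 ^ 5 ^ 85 ^ 164 ^ 140 ^ 49 ^ 144 ^ 241 = 190

190


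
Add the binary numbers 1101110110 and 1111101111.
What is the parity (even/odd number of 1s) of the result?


1101110110 = 886
1111101111 = 1007
Sum = 1893 = 11101100101
1s count = 7

odd parity (7 ones in 11101100101)


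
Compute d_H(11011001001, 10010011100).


XOR: 01001010101
Count of 1s: 5

5


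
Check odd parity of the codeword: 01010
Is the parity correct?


Number of 1s: 2

No, parity error (2 ones)


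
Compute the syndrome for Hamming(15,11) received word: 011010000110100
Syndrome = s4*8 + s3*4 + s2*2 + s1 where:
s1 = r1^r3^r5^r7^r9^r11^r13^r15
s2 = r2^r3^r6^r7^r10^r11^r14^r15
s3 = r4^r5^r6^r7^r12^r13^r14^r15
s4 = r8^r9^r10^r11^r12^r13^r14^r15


s1=0, s2=0, s3=0, s4=1

Syndrome = 8 (error at position 8)


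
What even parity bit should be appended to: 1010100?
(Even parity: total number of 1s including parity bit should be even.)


Number of 1s in data: 3
Parity bit: 1

1


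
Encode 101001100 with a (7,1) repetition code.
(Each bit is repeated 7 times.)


Each bit -> 7 copies

111111100000001111111000000000000001111111111111100000000000000


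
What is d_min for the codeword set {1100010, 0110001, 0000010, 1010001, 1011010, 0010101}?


Comparing all pairs, minimum distance: 2
Can detect 1 errors, correct 0 errors

2


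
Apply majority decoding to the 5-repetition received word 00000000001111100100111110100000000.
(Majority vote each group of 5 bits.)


Groups: 00000, 00000, 11111, 00100, 11111, 01000, 00000
Majority votes: 0010100

0010100


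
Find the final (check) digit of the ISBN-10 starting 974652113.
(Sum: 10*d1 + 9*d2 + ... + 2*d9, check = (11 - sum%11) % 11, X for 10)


Weighted sum: 280
280 mod 11 = 5

Check digit: 6


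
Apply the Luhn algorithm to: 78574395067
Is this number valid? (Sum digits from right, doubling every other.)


Luhn sum = 54
54 mod 10 = 4

Invalid (Luhn sum mod 10 = 4)


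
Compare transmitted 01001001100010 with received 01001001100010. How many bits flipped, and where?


XOR: 00000000000000

0 errors (received matches sent)


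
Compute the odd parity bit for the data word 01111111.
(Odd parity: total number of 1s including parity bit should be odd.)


Number of 1s in data: 7
Parity bit: 0

0


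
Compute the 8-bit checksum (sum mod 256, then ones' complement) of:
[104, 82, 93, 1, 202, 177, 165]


Sum = 824 mod 256 = 56
Complement = 199

199


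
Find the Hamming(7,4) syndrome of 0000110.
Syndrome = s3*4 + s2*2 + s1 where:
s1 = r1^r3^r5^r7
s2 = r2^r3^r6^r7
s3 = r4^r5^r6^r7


s1=1, s2=1, s3=0

Syndrome = 3 (error at position 3)


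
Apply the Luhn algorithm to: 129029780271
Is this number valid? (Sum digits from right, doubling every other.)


Luhn sum = 47
47 mod 10 = 7

Invalid (Luhn sum mod 10 = 7)


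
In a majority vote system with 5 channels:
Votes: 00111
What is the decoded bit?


Ones: 3 out of 5
Threshold: 3

1 (3/5 voted 1)


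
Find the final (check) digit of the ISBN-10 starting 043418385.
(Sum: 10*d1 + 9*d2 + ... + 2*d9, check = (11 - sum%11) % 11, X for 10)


Weighted sum: 180
180 mod 11 = 4

Check digit: 7


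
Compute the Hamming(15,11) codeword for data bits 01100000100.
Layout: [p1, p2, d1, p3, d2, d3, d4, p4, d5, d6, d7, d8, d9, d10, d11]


Parity bits: p1=0, p2=1, p3=1, p4=1

010111010000100


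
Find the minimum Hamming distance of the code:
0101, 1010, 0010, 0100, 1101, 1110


Comparing all pairs, minimum distance: 1
Can detect 0 errors, correct 0 errors

1


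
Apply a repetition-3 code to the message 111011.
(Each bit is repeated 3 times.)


Each bit -> 3 copies

111111111000111111


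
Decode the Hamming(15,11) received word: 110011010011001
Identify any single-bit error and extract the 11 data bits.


Syndrome = 0: no error detected

Data: 01100011001 (no errors)


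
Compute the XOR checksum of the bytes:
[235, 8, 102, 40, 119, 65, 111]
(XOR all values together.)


XOR chain: 235 ^ 8 ^ 102 ^ 40 ^ 119 ^ 65 ^ 111 = 244

244


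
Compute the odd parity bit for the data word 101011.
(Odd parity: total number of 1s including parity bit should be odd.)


Number of 1s in data: 4
Parity bit: 1

1


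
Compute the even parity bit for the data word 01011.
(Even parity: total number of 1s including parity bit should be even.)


Number of 1s in data: 3
Parity bit: 1

1


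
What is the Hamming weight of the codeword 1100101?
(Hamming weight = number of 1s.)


Counting 1s in 1100101

4


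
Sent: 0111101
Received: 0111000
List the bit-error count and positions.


XOR: 0000101

2 error(s) at position(s): 4, 6


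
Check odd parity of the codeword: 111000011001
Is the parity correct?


Number of 1s: 6

No, parity error (6 ones)


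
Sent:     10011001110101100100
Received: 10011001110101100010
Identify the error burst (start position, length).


XOR: 00000000000000000110

Burst at position 17, length 2


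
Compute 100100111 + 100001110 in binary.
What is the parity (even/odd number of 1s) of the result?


100100111 = 295
100001110 = 270
Sum = 565 = 1000110101
1s count = 5

odd parity (5 ones in 1000110101)


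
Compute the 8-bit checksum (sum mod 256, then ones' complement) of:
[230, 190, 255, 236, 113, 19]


Sum = 1043 mod 256 = 19
Complement = 236

236


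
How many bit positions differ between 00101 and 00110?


XOR: 00011
Count of 1s: 2

2


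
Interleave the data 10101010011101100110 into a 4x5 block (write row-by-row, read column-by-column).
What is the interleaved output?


Matrix:
  10101
  01001
  11011
  00110
Read columns: 10100110100100111110

10100110100100111110


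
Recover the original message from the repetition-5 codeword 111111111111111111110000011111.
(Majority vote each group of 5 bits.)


Groups: 11111, 11111, 11111, 11111, 00000, 11111
Majority votes: 111101

111101


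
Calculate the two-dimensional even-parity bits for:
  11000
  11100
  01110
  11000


Row parities: 0110
Column parities: 10010

Row P: 0110, Col P: 10010, Corner: 0


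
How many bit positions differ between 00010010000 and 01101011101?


XOR: 01111001101
Count of 1s: 7

7


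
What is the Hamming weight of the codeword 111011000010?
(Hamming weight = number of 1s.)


Counting 1s in 111011000010

6


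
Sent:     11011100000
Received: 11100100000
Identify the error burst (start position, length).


XOR: 00111000000

Burst at position 2, length 3


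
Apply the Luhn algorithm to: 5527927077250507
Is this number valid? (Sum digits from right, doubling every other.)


Luhn sum = 66
66 mod 10 = 6

Invalid (Luhn sum mod 10 = 6)


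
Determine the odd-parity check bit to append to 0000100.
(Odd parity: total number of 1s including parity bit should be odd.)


Number of 1s in data: 1
Parity bit: 0

0


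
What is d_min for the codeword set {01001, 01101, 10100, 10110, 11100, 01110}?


Comparing all pairs, minimum distance: 1
Can detect 0 errors, correct 0 errors

1


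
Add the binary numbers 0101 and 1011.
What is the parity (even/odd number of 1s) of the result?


0101 = 5
1011 = 11
Sum = 16 = 10000
1s count = 1

odd parity (1 ones in 10000)


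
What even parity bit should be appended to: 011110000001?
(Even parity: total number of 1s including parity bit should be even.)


Number of 1s in data: 5
Parity bit: 1

1


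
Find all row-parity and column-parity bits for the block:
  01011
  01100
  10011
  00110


Row parities: 1010
Column parities: 10010

Row P: 1010, Col P: 10010, Corner: 0


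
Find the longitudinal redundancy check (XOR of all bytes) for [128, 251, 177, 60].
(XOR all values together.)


XOR chain: 128 ^ 251 ^ 177 ^ 60 = 246

246


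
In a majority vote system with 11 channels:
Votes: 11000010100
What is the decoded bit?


Ones: 4 out of 11
Threshold: 6

0 (4/11 voted 1)


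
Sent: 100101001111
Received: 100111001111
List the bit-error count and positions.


XOR: 000010000000

1 error(s) at position(s): 4


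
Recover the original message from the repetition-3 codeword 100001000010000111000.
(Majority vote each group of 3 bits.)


Groups: 100, 001, 000, 010, 000, 111, 000
Majority votes: 0000010

0000010


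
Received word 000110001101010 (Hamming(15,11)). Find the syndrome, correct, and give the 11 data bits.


Syndrome = 0: no error detected

Data: 01001101010 (no errors)


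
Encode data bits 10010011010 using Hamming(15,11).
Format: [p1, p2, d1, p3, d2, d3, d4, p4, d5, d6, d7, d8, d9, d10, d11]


Parity bits: p1=1, p2=0, p3=1, p4=1

101100110011010


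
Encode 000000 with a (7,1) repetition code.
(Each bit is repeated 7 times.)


Each bit -> 7 copies

000000000000000000000000000000000000000000


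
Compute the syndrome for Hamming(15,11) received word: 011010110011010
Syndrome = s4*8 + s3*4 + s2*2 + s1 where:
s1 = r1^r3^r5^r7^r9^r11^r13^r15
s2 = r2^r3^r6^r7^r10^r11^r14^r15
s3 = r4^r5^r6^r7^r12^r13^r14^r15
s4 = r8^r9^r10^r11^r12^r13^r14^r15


s1=0, s2=1, s3=0, s4=0

Syndrome = 2 (error at position 2)


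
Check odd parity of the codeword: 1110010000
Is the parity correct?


Number of 1s: 4

No, parity error (4 ones)


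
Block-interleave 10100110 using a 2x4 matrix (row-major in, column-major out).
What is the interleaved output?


Matrix:
  1010
  0110
Read columns: 10011100

10011100


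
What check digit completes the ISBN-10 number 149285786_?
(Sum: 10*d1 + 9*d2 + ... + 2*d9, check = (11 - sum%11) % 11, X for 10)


Weighted sum: 269
269 mod 11 = 5

Check digit: 6


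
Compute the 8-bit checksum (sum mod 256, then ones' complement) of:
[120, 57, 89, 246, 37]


Sum = 549 mod 256 = 37
Complement = 218

218


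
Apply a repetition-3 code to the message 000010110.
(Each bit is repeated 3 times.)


Each bit -> 3 copies

000000000000111000111111000


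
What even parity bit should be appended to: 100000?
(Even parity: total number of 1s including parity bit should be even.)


Number of 1s in data: 1
Parity bit: 1

1


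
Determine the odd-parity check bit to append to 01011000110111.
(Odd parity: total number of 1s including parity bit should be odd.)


Number of 1s in data: 8
Parity bit: 1

1


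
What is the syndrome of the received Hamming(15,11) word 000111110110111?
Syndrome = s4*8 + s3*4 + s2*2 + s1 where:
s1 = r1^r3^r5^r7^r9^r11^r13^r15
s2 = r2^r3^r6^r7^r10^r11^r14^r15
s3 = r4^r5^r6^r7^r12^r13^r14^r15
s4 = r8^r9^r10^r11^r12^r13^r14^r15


s1=1, s2=0, s3=1, s4=0

Syndrome = 5 (error at position 5)


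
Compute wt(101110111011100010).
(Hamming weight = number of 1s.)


Counting 1s in 101110111011100010

11


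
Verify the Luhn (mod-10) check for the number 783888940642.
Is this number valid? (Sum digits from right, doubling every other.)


Luhn sum = 71
71 mod 10 = 1

Invalid (Luhn sum mod 10 = 1)


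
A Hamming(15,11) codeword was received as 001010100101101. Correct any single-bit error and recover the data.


Syndrome = 5: error at position 5

Data: 10010101101 (corrected bit 5)


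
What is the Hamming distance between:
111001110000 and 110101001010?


XOR: 001100111010
Count of 1s: 6

6


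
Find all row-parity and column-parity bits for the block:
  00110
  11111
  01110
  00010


Row parities: 0111
Column parities: 10101

Row P: 0111, Col P: 10101, Corner: 1


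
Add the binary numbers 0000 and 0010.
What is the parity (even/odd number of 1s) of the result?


0000 = 0
0010 = 2
Sum = 2 = 10
1s count = 1

odd parity (1 ones in 10)


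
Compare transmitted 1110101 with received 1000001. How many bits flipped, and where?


XOR: 0110100

3 error(s) at position(s): 1, 2, 4


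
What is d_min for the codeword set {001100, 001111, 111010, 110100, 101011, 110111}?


Comparing all pairs, minimum distance: 2
Can detect 1 errors, correct 0 errors

2


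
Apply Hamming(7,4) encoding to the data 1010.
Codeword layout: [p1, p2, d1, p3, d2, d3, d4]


Parity bits: p1=1, p2=0, p3=1

1011010


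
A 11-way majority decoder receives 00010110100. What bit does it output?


Ones: 4 out of 11
Threshold: 6

0 (4/11 voted 1)


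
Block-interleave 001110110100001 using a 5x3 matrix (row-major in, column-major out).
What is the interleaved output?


Matrix:
  001
  110
  110
  100
  001
Read columns: 011100110010001

011100110010001


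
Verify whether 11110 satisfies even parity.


Number of 1s: 4

Yes, parity is correct (4 ones)


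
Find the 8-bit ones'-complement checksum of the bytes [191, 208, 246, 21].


Sum = 666 mod 256 = 154
Complement = 101

101


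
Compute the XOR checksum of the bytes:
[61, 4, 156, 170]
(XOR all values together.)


XOR chain: 61 ^ 4 ^ 156 ^ 170 = 15

15


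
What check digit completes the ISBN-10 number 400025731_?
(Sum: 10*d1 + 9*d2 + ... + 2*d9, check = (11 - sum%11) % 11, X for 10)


Weighted sum: 116
116 mod 11 = 6

Check digit: 5


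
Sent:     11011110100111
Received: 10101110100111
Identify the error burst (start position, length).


XOR: 01110000000000

Burst at position 1, length 3


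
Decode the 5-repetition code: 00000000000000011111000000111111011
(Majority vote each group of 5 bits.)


Groups: 00000, 00000, 00000, 11111, 00000, 01111, 11011
Majority votes: 0001011

0001011


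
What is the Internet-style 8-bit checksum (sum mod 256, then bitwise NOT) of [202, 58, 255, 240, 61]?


Sum = 816 mod 256 = 48
Complement = 207

207


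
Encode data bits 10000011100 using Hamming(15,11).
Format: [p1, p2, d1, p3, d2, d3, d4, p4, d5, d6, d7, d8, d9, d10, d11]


Parity bits: p1=1, p2=0, p3=0, p4=1

101000010011100


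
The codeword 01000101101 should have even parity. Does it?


Number of 1s: 5

No, parity error (5 ones)


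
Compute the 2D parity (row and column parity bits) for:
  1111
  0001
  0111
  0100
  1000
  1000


Row parities: 011111
Column parities: 1101

Row P: 011111, Col P: 1101, Corner: 1


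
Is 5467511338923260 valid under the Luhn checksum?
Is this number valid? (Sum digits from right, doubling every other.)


Luhn sum = 58
58 mod 10 = 8

Invalid (Luhn sum mod 10 = 8)


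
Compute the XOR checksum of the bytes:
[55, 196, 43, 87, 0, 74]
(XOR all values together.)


XOR chain: 55 ^ 196 ^ 43 ^ 87 ^ 0 ^ 74 = 197

197


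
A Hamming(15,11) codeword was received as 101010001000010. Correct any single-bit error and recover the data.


Syndrome = 0: no error detected

Data: 11001000010 (no errors)


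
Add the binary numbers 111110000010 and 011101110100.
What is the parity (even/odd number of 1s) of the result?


111110000010 = 3970
011101110100 = 1908
Sum = 5878 = 1011011110110
1s count = 9

odd parity (9 ones in 1011011110110)


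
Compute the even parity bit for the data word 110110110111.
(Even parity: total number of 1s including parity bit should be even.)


Number of 1s in data: 9
Parity bit: 1

1


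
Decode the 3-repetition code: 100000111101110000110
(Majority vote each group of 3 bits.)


Groups: 100, 000, 111, 101, 110, 000, 110
Majority votes: 0011101

0011101


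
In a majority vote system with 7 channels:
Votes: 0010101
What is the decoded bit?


Ones: 3 out of 7
Threshold: 4

0 (3/7 voted 1)


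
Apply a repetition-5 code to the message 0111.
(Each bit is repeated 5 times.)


Each bit -> 5 copies

00000111111111111111


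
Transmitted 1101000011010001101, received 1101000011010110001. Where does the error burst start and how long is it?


XOR: 0000000000000111100

Burst at position 13, length 4


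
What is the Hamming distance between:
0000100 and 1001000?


XOR: 1001100
Count of 1s: 3

3


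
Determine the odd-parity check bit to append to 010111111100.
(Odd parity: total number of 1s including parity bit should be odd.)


Number of 1s in data: 8
Parity bit: 1

1


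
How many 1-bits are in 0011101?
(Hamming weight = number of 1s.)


Counting 1s in 0011101

4


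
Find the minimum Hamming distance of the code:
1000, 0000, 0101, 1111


Comparing all pairs, minimum distance: 1
Can detect 0 errors, correct 0 errors

1


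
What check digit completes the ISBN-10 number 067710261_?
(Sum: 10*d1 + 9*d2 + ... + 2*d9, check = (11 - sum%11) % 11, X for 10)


Weighted sum: 193
193 mod 11 = 6

Check digit: 5


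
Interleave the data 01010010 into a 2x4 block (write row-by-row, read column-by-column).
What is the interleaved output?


Matrix:
  0101
  0010
Read columns: 00100110

00100110


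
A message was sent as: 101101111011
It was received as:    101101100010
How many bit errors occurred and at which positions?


XOR: 000000011001

3 error(s) at position(s): 7, 8, 11


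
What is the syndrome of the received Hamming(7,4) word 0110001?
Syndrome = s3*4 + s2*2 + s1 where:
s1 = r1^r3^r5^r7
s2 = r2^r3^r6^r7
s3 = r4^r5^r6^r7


s1=0, s2=1, s3=1

Syndrome = 6 (error at position 6)


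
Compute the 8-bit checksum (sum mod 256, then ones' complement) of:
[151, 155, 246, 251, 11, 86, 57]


Sum = 957 mod 256 = 189
Complement = 66

66


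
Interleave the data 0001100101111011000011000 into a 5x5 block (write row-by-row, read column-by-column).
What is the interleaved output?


Matrix:
  00011
  00101
  11101
  10000
  11000
Read columns: 0011100101011001000011100

0011100101011001000011100


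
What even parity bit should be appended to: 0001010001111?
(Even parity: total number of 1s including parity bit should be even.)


Number of 1s in data: 6
Parity bit: 0

0


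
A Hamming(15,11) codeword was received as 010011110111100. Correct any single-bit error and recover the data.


Syndrome = 14: error at position 14

Data: 01110111110 (corrected bit 14)


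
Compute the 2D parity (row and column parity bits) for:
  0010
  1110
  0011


Row parities: 110
Column parities: 1111

Row P: 110, Col P: 1111, Corner: 0


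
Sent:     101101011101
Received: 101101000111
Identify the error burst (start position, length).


XOR: 000000011010

Burst at position 7, length 4


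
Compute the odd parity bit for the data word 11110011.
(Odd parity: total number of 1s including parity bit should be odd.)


Number of 1s in data: 6
Parity bit: 1

1


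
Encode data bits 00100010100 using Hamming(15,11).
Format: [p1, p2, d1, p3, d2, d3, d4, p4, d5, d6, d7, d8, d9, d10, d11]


Parity bits: p1=0, p2=0, p3=0, p4=0

000001000010100


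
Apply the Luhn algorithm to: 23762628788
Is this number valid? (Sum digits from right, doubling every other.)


Luhn sum = 54
54 mod 10 = 4

Invalid (Luhn sum mod 10 = 4)


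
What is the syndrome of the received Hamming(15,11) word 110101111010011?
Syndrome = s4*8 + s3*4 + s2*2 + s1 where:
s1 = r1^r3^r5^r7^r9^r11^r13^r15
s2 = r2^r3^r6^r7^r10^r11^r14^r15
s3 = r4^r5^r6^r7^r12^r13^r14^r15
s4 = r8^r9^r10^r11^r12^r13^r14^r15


s1=1, s2=0, s3=1, s4=1

Syndrome = 13 (error at position 13)


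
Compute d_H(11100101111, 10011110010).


XOR: 01111011101
Count of 1s: 8

8


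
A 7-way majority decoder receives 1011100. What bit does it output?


Ones: 4 out of 7
Threshold: 4

1 (4/7 voted 1)


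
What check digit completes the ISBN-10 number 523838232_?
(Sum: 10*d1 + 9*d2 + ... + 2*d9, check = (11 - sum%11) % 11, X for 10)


Weighted sum: 227
227 mod 11 = 7

Check digit: 4


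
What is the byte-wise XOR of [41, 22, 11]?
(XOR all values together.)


XOR chain: 41 ^ 22 ^ 11 = 52

52


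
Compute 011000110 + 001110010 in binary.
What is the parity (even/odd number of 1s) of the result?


011000110 = 198
001110010 = 114
Sum = 312 = 100111000
1s count = 4

even parity (4 ones in 100111000)


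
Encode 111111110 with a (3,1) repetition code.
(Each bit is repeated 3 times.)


Each bit -> 3 copies

111111111111111111111111000


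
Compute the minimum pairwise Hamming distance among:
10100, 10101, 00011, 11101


Comparing all pairs, minimum distance: 1
Can detect 0 errors, correct 0 errors

1


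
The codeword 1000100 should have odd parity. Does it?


Number of 1s: 2

No, parity error (2 ones)


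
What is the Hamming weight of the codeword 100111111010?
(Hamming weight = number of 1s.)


Counting 1s in 100111111010

8


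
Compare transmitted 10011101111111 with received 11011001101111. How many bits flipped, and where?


XOR: 01000100010000

3 error(s) at position(s): 1, 5, 9


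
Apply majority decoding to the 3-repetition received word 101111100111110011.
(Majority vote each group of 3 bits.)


Groups: 101, 111, 100, 111, 110, 011
Majority votes: 110111

110111


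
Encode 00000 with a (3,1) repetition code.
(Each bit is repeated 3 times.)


Each bit -> 3 copies

000000000000000


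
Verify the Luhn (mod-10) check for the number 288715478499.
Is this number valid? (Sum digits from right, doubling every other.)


Luhn sum = 77
77 mod 10 = 7

Invalid (Luhn sum mod 10 = 7)


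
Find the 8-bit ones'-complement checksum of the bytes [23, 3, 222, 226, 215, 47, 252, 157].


Sum = 1145 mod 256 = 121
Complement = 134

134


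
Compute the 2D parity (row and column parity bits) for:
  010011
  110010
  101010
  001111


Row parities: 1110
Column parities: 000100

Row P: 1110, Col P: 000100, Corner: 1


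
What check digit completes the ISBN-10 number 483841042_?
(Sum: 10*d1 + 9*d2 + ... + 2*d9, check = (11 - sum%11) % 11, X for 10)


Weighted sum: 237
237 mod 11 = 6

Check digit: 5


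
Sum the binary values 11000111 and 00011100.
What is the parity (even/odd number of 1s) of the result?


11000111 = 199
00011100 = 28
Sum = 227 = 11100011
1s count = 5

odd parity (5 ones in 11100011)


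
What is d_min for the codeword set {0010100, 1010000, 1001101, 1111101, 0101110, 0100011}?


Comparing all pairs, minimum distance: 2
Can detect 1 errors, correct 0 errors

2


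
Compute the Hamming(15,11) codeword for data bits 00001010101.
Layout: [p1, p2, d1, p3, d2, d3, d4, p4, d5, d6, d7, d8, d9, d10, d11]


Parity bits: p1=0, p2=0, p3=0, p4=0

000000001010101


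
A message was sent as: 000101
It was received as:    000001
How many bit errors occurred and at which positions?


XOR: 000100

1 error(s) at position(s): 3


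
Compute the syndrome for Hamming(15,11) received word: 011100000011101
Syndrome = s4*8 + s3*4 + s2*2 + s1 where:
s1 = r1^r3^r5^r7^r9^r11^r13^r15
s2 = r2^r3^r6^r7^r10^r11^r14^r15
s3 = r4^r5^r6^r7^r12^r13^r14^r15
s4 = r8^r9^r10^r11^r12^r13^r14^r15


s1=0, s2=0, s3=0, s4=0

Syndrome = 0 (no error)


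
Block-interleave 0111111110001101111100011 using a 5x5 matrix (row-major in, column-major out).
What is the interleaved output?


Matrix:
  01111
  11110
  00110
  11111
  00011
Read columns: 0101011010111101111110011

0101011010111101111110011


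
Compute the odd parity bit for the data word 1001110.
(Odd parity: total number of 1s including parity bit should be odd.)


Number of 1s in data: 4
Parity bit: 1

1


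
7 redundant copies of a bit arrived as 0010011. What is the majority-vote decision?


Ones: 3 out of 7
Threshold: 4

0 (3/7 voted 1)


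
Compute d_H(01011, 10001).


XOR: 11010
Count of 1s: 3

3


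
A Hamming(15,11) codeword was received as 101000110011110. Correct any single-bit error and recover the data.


Syndrome = 9: error at position 9

Data: 10011011110 (corrected bit 9)


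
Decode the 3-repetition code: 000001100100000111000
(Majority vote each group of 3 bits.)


Groups: 000, 001, 100, 100, 000, 111, 000
Majority votes: 0000010

0000010


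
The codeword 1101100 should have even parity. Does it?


Number of 1s: 4

Yes, parity is correct (4 ones)


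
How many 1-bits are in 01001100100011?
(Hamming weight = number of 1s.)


Counting 1s in 01001100100011

6


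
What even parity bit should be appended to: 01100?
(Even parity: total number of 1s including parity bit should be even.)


Number of 1s in data: 2
Parity bit: 0

0


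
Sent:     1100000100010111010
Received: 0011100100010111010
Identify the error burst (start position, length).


XOR: 1111100000000000000

Burst at position 0, length 5


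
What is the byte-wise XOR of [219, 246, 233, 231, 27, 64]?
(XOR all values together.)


XOR chain: 219 ^ 246 ^ 233 ^ 231 ^ 27 ^ 64 = 120

120


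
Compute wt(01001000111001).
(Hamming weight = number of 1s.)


Counting 1s in 01001000111001

6


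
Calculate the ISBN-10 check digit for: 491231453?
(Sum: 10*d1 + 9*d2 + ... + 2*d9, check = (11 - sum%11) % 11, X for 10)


Weighted sum: 203
203 mod 11 = 5

Check digit: 6


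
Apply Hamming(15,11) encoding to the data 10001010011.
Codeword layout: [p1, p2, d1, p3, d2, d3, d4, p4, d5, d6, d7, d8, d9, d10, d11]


Parity bits: p1=0, p2=0, p3=0, p4=0

001000001010011


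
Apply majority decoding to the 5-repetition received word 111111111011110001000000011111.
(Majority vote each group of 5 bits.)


Groups: 11111, 11110, 11110, 00100, 00000, 11111
Majority votes: 111001

111001


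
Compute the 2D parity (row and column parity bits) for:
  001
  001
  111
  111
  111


Row parities: 11111
Column parities: 111

Row P: 11111, Col P: 111, Corner: 1


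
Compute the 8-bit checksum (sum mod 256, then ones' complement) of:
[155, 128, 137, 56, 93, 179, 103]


Sum = 851 mod 256 = 83
Complement = 172

172


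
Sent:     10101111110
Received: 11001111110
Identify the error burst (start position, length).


XOR: 01100000000

Burst at position 1, length 2


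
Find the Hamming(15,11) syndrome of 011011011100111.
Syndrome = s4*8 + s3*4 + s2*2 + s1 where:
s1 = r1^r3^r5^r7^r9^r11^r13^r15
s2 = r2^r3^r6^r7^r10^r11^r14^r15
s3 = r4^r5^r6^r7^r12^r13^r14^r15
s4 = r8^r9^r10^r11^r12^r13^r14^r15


s1=1, s2=0, s3=1, s4=0

Syndrome = 5 (error at position 5)


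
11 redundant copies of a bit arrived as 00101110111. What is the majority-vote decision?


Ones: 7 out of 11
Threshold: 6

1 (7/11 voted 1)


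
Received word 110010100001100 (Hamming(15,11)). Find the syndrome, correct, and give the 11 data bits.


Syndrome = 0: no error detected

Data: 01010001100 (no errors)


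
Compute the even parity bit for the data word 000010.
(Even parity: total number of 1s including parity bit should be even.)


Number of 1s in data: 1
Parity bit: 1

1


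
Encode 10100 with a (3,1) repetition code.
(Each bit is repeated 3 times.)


Each bit -> 3 copies

111000111000000


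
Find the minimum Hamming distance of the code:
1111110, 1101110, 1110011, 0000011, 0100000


Comparing all pairs, minimum distance: 1
Can detect 0 errors, correct 0 errors

1


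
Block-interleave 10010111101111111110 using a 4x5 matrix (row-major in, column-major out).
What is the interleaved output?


Matrix:
  10010
  11110
  11111
  11110
Read columns: 11110111011111110010

11110111011111110010


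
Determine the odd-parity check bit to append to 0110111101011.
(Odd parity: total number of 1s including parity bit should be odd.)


Number of 1s in data: 9
Parity bit: 0

0


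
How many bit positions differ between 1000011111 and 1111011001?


XOR: 0111000110
Count of 1s: 5

5


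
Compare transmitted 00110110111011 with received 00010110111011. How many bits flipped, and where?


XOR: 00100000000000

1 error(s) at position(s): 2


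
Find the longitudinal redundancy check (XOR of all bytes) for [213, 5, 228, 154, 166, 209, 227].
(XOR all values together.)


XOR chain: 213 ^ 5 ^ 228 ^ 154 ^ 166 ^ 209 ^ 227 = 58

58


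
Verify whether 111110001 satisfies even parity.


Number of 1s: 6

Yes, parity is correct (6 ones)


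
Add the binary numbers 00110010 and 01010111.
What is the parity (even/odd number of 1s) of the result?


00110010 = 50
01010111 = 87
Sum = 137 = 10001001
1s count = 3

odd parity (3 ones in 10001001)


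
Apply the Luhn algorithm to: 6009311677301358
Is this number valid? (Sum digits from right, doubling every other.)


Luhn sum = 59
59 mod 10 = 9

Invalid (Luhn sum mod 10 = 9)


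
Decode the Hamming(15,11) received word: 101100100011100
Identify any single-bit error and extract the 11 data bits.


Syndrome = 11: error at position 11

Data: 10010001100 (corrected bit 11)


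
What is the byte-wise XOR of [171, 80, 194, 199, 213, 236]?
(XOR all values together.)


XOR chain: 171 ^ 80 ^ 194 ^ 199 ^ 213 ^ 236 = 199

199


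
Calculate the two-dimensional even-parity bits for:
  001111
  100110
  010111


Row parities: 010
Column parities: 111110

Row P: 010, Col P: 111110, Corner: 1


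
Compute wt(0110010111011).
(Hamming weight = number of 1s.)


Counting 1s in 0110010111011

8


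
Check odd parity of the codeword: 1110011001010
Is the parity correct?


Number of 1s: 7

Yes, parity is correct (7 ones)


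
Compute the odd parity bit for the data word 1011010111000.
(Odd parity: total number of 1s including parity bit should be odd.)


Number of 1s in data: 7
Parity bit: 0

0


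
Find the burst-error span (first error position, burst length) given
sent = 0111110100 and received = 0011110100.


XOR: 0100000000

Burst at position 1, length 1


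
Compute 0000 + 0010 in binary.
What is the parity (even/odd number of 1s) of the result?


0000 = 0
0010 = 2
Sum = 2 = 10
1s count = 1

odd parity (1 ones in 10)
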